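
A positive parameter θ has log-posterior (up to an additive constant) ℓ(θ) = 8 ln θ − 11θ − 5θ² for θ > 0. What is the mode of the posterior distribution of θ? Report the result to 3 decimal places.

ℓ'(θ) = 8/θ − 11 − 10θ. Setting this to zero and multiplying by θ: 10θ² + 11θ − 8 = 0.
θ = (−11 + √(11² + 4·10·8)) / (2·10) = (−11 + √441) / 20 = (−11 + 21)/20 = 1/2.
ℓ''(θ) = −8/θ² − 10 < 0, confirming a maximum.

θ̂_MAP = 0.500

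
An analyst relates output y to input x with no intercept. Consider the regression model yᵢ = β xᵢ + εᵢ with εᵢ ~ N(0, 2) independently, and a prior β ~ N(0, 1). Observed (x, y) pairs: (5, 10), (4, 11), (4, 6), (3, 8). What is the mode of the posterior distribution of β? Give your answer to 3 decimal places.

log p(β | y) = −Σ(yᵢ − βxᵢ)²/(2·2) − β²/(2·1) + const.
Setting the derivative to zero: Σxᵢ(yᵢ − βxᵢ)/2 − β/1 = 0, so β = Σxᵢyᵢ / (Σxᵢ² + σ²/τ²).
Σxᵢyᵢ = 5·10 + 4·11 + 4·6 + 3·8 = 142; Σxᵢ² = 66; σ²/τ² = 2.
β̂_MAP = 142 / (66 + 2) = 142/68 ≈ 2.088.

β̂_MAP = 2.088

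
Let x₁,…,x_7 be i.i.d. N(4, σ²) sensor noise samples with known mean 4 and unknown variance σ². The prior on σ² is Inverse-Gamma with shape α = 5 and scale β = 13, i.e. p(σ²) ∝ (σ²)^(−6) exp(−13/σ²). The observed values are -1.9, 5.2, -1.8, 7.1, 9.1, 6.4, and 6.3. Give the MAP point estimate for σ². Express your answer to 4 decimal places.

Sum of squared deviations about the known mean: SS = (-1.9−4)² + (5.2−4)² + (-1.8−4)² + (7.1−4)² + (9.1−4)² + (6.4−4)² + (6.3−4)² = 116.56.
The Normal likelihood contributes (σ²)^(−n/2) exp(−SS/(2σ²)), so the posterior is Inverse-Gamma(α + n/2, β + SS/2) = Inverse-Gamma(8.5, 71.28).
The mode of Inverse-Gamma(a, b) is b/(a+1) = 71.28/9.5 ≈ 7.5032.

σ̂²_MAP = 7.5032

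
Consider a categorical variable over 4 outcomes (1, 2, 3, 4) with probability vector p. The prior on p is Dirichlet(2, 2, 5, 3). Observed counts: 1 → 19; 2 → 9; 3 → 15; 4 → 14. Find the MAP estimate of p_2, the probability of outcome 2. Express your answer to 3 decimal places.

The posterior is Dirichlet(αᵢ + nᵢ) = Dirichlet(21, 11, 20, 17).
For a Dirichlet(a₁,…,a_K) with all aᵢ > 1, the mode has j-th component (aⱼ − 1)/(Σaᵢ − K).
Here Σaᵢ = 69 and K = 4, so p_2 = (11 − 1)/(69 − 4) = 10/65 ≈ 0.154.

MAP estimate: 0.154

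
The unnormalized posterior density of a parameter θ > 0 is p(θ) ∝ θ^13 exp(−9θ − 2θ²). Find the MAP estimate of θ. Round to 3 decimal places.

θ̂_MAP = 1.000

ℓ'(θ) = 13/θ − 9 − 4θ. Setting this to zero and multiplying by θ: 4θ² + 9θ − 13 = 0.
θ = (−9 + √(9² + 4·4·13)) / (2·4) = (−9 + √289) / 8 = (−9 + 17)/8 = 1.
ℓ''(θ) = −13/θ² − 4 < 0, confirming a maximum.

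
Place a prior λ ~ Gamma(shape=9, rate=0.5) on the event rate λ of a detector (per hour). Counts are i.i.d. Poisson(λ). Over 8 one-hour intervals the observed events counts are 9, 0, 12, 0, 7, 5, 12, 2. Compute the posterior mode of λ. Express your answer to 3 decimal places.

Σxᵢ = 9+0+12+0+7+5+12+2 = 47, with n = 8.
Posterior ∝ λ^8e^(−0.5λ) · λ^47e^(−8λ) = λ^55e^(−8.5λ), i.e. Gamma(shape=56, rate=8.5).
The mode of a Gamma(a, b) with a ≥ 1 (shape–rate) is (a−1)/b = 55/8.5 ≈ 6.471.

λ̂_MAP = 6.471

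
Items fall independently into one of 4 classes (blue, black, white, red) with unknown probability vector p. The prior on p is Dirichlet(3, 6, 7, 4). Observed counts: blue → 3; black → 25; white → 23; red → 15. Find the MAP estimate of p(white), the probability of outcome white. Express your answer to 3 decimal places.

The posterior is Dirichlet(αᵢ + nᵢ) = Dirichlet(6, 31, 30, 19).
For a Dirichlet(a₁,…,a_K) with all aᵢ > 1, the mode has j-th component (aⱼ − 1)/(Σaᵢ − K).
Here Σaᵢ = 86 and K = 4, so p(white) = (30 − 1)/(86 − 4) = 29/82 ≈ 0.354.

MAP estimate of p(white) = 0.354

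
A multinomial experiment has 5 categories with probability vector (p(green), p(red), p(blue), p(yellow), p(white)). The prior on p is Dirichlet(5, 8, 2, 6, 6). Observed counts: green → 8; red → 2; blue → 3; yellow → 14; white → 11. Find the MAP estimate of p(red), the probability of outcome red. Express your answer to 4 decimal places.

The posterior is Dirichlet(αᵢ + nᵢ) = Dirichlet(13, 10, 5, 20, 17).
For a Dirichlet(a₁,…,a_K) with all aᵢ > 1, the mode has j-th component (aⱼ − 1)/(Σaᵢ − K).
Here Σaᵢ = 65 and K = 5, so p(red) = (10 − 1)/(65 − 5) = 9/60 ≈ 0.1500.

MAP estimate of p(red) = 0.1500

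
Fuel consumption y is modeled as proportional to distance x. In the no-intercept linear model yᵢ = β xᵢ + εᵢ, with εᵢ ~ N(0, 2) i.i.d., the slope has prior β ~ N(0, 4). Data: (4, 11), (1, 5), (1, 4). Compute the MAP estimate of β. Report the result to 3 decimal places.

β̂_MAP = 2.865

log p(β | y) = −Σ(yᵢ − βxᵢ)²/(2·2) − β²/(2·4) + const.
Setting the derivative to zero: Σxᵢ(yᵢ − βxᵢ)/2 − β/4 = 0, so β = Σxᵢyᵢ / (Σxᵢ² + σ²/τ²).
Σxᵢyᵢ = 4·11 + 1·5 + 1·4 = 53; Σxᵢ² = 18; σ²/τ² = 0.5.
β̂_MAP = 53 / (18 + 0.5) = 53/18.5 ≈ 2.865.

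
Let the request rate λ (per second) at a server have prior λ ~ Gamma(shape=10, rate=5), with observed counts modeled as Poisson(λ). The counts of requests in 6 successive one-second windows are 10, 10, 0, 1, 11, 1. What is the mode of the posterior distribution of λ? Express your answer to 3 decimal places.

Σxᵢ = 10+10+0+1+11+1 = 33, with n = 6.
Posterior ∝ λ^9e^(−5λ) · λ^33e^(−6λ) = λ^42e^(−11λ), i.e. Gamma(shape=43, rate=11).
The mode of a Gamma(a, b) with a ≥ 1 (shape–rate) is (a−1)/b = 42/11 ≈ 3.818.

λ̂_MAP = 3.818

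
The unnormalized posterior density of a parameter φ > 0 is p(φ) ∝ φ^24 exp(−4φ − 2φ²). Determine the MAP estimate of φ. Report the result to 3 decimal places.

ℓ'(φ) = 24/φ − 4 − 4φ. Setting this to zero and multiplying by φ: 4φ² + 4φ − 24 = 0.
φ = (−4 + √(4² + 4·4·24)) / (2·4) = (−4 + √400) / 8 = (−4 + 20)/8 = 2.
ℓ''(φ) = −24/φ² − 4 < 0, confirming a maximum.

φ̂_MAP = 2.000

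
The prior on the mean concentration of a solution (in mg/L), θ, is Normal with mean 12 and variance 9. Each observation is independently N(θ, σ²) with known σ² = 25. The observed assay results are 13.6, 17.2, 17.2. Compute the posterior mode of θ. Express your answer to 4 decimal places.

n = 3; x̄ = (13.6 + 17.2 + 17.2)/3 = 48/3 = 16.
For a Normal prior and Normal likelihood with known variance, the posterior is Normal; its mode equals its mean, the precision-weighted average.
Prior precision 1/σ₀² = 1/9; data precision n/σ² = 3/25 = 0.12.
θ̂ = ((1/9)·12 + 0.12·16) / (1/9 + 0.12) = (244/75)/(52/225) = 183/13 ≈ 14.0769.

θ̂_MAP = 14.0769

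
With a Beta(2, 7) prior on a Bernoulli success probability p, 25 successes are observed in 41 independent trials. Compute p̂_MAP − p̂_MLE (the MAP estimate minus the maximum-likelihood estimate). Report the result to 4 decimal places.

Posterior is Beta(27, 23); MAP = (27−1)/(50−2) = 26/48 ≈ 0.54167.
MLE ignores the prior: p̂_MLE = k/n = 25/41 ≈ 0.60976.
Difference = 26/48 − 25/41 = -67/984 ≈ -0.0681.

MAP − MLE = -0.0681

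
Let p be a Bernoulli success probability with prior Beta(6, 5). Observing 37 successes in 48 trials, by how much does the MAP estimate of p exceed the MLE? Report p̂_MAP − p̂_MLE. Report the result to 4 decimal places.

MAP − MLE = -0.0340

Posterior is Beta(43, 16); MAP = (43−1)/(59−2) = 42/57 ≈ 0.73684.
MLE ignores the prior: p̂_MLE = k/n = 37/48 ≈ 0.77083.
Difference = 42/57 − 37/48 = -31/912 ≈ -0.0340.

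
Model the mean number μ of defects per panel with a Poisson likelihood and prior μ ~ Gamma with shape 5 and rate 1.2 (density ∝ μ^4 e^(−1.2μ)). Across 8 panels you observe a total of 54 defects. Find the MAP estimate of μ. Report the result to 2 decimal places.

Σxᵢ = 54, n = 8.
Posterior ∝ μ^4e^(−1.2μ) · μ^54e^(−8μ) = μ^58e^(−9.2μ), i.e. Gamma(shape=59, rate=9.2).
The mode of a Gamma(a, b) with a ≥ 1 (shape–rate) is (a−1)/b = 58/9.2 ≈ 6.30.

μ̂_MAP = 6.30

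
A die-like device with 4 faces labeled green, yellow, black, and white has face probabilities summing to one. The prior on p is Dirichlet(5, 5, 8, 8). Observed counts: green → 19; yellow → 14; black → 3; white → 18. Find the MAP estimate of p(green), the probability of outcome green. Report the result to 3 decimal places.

MAP estimate of p(green) = 0.303

The posterior is Dirichlet(αᵢ + nᵢ) = Dirichlet(24, 19, 11, 26).
For a Dirichlet(a₁,…,a_K) with all aᵢ > 1, the mode has j-th component (aⱼ − 1)/(Σaᵢ − K).
Here Σaᵢ = 80 and K = 4, so p(green) = (24 − 1)/(80 − 4) = 23/76 ≈ 0.303.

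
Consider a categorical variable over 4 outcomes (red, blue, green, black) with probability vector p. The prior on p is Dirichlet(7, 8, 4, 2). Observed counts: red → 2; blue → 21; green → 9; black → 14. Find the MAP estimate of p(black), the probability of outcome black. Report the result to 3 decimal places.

MAP estimate of p(black) = 0.238

The posterior is Dirichlet(αᵢ + nᵢ) = Dirichlet(9, 29, 13, 16).
For a Dirichlet(a₁,…,a_K) with all aᵢ > 1, the mode has j-th component (aⱼ − 1)/(Σaᵢ − K).
Here Σaᵢ = 67 and K = 4, so p(black) = (16 − 1)/(67 − 4) = 15/63 ≈ 0.238.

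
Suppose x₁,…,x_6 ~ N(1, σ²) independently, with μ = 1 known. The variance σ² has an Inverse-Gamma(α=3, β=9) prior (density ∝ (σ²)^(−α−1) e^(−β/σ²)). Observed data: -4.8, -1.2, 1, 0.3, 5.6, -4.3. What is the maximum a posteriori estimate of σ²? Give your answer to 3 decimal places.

Sum of squared deviations about the known mean: SS = (-4.8−1)² + (-1.2−1)² + (1−1)² + (0.3−1)² + (5.6−1)² + (-4.3−1)² = 88.22.
The Normal likelihood contributes (σ²)^(−n/2) exp(−SS/(2σ²)), so the posterior is Inverse-Gamma(α + n/2, β + SS/2) = Inverse-Gamma(6, 53.11).
The mode of Inverse-Gamma(a, b) is b/(a+1) = 53.11/7 ≈ 7.587.

σ̂²_MAP = 7.587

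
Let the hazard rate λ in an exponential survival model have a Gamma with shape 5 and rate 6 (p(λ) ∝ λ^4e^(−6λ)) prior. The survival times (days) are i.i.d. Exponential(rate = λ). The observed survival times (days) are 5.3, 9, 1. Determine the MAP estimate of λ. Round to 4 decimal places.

The Exponential(rate=λ) likelihood is ∝ λ^n e^(−λΣtᵢ). Here n = 3 and Σtᵢ = 5.3 + 9 + 1 = 15.3.
Posterior ∝ λ^4e^(−6λ) · λ^3e^(−15.3λ) = λ^7e^(−21.3λ), i.e. Gamma(8, 21.3).
Mode = (a−1)/b = 7/21.3 ≈ 0.3286.

λ̂_MAP = 0.3286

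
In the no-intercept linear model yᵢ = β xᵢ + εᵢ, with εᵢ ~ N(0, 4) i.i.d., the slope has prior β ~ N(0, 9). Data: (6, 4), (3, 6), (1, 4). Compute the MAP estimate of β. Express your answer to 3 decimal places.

log p(β | y) = −Σ(yᵢ − βxᵢ)²/(2·4) − β²/(2·9) + const.
Setting the derivative to zero: Σxᵢ(yᵢ − βxᵢ)/4 − β/9 = 0, so β = Σxᵢyᵢ / (Σxᵢ² + σ²/τ²).
Σxᵢyᵢ = 6·4 + 3·6 + 1·4 = 46; Σxᵢ² = 46; σ²/τ² = 4/9.
β̂_MAP = 46 / (46 + 4/9) = 46/(418/9) = 207/209 ≈ 0.990.

β̂_MAP = 0.990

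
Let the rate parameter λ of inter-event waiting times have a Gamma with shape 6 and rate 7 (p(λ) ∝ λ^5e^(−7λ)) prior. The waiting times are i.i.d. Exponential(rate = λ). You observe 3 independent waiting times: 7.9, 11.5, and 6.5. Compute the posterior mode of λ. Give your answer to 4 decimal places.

The Exponential(rate=λ) likelihood is ∝ λ^n e^(−λΣtᵢ). Here n = 3 and Σtᵢ = 7.9 + 11.5 + 6.5 = 25.9.
Posterior ∝ λ^5e^(−7λ) · λ^3e^(−25.9λ) = λ^8e^(−32.9λ), i.e. Gamma(9, 32.9).
Mode = (a−1)/b = 8/32.9 ≈ 0.2432.

λ̂_MAP = 0.2432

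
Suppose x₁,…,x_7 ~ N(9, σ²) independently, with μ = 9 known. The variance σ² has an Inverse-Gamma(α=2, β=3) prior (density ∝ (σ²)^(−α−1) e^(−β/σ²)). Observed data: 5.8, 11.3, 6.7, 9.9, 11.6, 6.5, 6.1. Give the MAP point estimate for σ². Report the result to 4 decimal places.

Sum of squared deviations about the known mean: SS = (5.8−9)² + (11.3−9)² + (6.7−9)² + (9.9−9)² + (11.6−9)² + (6.5−9)² + (6.1−9)² = 43.05.
The Normal likelihood contributes (σ²)^(−n/2) exp(−SS/(2σ²)), so the posterior is Inverse-Gamma(α + n/2, β + SS/2) = Inverse-Gamma(5.5, 24.525).
The mode of Inverse-Gamma(a, b) is b/(a+1) = 24.525/6.5 ≈ 3.7731.

σ̂²_MAP = 3.7731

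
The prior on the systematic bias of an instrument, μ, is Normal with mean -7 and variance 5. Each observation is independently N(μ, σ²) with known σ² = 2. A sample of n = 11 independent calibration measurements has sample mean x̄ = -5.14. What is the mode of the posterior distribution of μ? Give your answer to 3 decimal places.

μ̂_MAP = -5.205

n = 11, x̄ = -5.14.
For a Normal prior and Normal likelihood with known variance, the posterior is Normal; its mode equals its mean, the precision-weighted average.
Prior precision 1/σ₀² = 1/5 = 0.2; data precision n/σ² = 11/2 = 5.5.
μ̂ = (0.2·(-7) + 5.5·(-5.14)) / (0.2 + 5.5) = (-29.67)/5.7 = -989/190 ≈ -5.205.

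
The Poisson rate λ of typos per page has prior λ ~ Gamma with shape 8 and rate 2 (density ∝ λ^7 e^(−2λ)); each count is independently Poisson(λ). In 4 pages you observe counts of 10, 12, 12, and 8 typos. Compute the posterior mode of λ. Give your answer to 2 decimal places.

λ̂_MAP = 8.17

Σxᵢ = 10+12+12+8 = 42, with n = 4.
Posterior ∝ λ^7e^(−2λ) · λ^42e^(−4λ) = λ^49e^(−6λ), i.e. Gamma(shape=50, rate=6).
The mode of a Gamma(a, b) with a ≥ 1 (shape–rate) is (a−1)/b = 49/6 ≈ 8.17.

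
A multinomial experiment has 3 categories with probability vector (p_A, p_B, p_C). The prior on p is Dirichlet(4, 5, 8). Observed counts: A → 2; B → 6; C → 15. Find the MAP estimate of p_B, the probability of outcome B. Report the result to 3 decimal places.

The posterior is Dirichlet(αᵢ + nᵢ) = Dirichlet(6, 11, 23).
For a Dirichlet(a₁,…,a_K) with all aᵢ > 1, the mode has j-th component (aⱼ − 1)/(Σaᵢ − K).
Here Σaᵢ = 40 and K = 3, so p_B = (11 − 1)/(40 − 3) = 10/37 ≈ 0.270.

MAP estimate of p_B = 0.270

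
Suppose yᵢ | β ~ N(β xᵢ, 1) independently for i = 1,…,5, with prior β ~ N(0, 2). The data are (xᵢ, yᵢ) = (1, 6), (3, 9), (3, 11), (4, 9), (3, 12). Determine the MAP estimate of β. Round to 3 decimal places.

β̂_MAP = 3.101

log p(β | y) = −Σ(yᵢ − βxᵢ)²/(2·1) − β²/(2·2) + const.
Setting the derivative to zero: Σxᵢ(yᵢ − βxᵢ)/1 − β/2 = 0, so β = Σxᵢyᵢ / (Σxᵢ² + σ²/τ²).
Σxᵢyᵢ = 1·6 + 3·9 + 3·11 + 4·9 + 3·12 = 138; Σxᵢ² = 44; σ²/τ² = 0.5.
β̂_MAP = 138 / (44 + 0.5) = 138/44.5 ≈ 3.101.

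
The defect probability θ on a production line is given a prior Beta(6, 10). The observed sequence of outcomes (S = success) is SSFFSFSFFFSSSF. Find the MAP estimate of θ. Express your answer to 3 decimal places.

θ̂_MAP = 0.429

Prior: Beta(6, 10).
Data: 7 successes in 14 trials (from the sequence). The binomial likelihood contributes θ^7(1−θ)^7, so the posterior is Beta(6+7, 10+7) = Beta(13, 17).
For Beta(a, b) with a, b > 1 the mode is (a−1)/(a+b−2) = 12/28 ≈ 0.429.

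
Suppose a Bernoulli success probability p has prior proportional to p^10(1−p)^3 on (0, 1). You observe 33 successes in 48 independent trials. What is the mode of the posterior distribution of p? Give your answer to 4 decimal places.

p̂_MAP = 0.7049

The prior density ∝ p^10(1−p)^3 is the kernel of Beta(11, 4).
Data: 33 successes in 48 trials. The binomial likelihood contributes p^33(1−p)^15, so the posterior is Beta(11+33, 4+15) = Beta(44, 19).
For Beta(a, b) with a, b > 1 the mode is (a−1)/(a+b−2) = 43/61 ≈ 0.7049.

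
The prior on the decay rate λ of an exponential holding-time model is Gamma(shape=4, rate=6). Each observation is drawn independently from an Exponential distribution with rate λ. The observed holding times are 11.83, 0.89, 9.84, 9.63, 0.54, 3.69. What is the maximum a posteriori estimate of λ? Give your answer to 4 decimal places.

The Exponential(rate=λ) likelihood is ∝ λ^n e^(−λΣtᵢ). Here n = 6 and Σtᵢ = 11.83 + 0.89 + 9.84 + 9.63 + 0.54 + 3.69 = 36.42.
Posterior ∝ λ^3e^(−6λ) · λ^6e^(−36.42λ) = λ^9e^(−42.42λ), i.e. Gamma(10, 42.42).
Mode = (a−1)/b = 9/42.42 ≈ 0.2122.

λ̂_MAP = 0.2122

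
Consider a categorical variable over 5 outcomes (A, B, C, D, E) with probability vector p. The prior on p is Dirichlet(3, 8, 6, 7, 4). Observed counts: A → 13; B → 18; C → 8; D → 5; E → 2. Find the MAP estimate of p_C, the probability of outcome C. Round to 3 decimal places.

MAP estimate of p_C = 0.188

The posterior is Dirichlet(αᵢ + nᵢ) = Dirichlet(16, 26, 14, 12, 6).
For a Dirichlet(a₁,…,a_K) with all aᵢ > 1, the mode has j-th component (aⱼ − 1)/(Σaᵢ − K).
Here Σaᵢ = 74 and K = 5, so p_C = (14 − 1)/(74 − 5) = 13/69 ≈ 0.188.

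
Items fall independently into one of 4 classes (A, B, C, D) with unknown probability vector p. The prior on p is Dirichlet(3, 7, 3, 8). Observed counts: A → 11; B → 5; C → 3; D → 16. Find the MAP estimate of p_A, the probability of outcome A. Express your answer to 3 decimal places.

MAP estimate of p_A = 0.250

The posterior is Dirichlet(αᵢ + nᵢ) = Dirichlet(14, 12, 6, 24).
For a Dirichlet(a₁,…,a_K) with all aᵢ > 1, the mode has j-th component (aⱼ − 1)/(Σaᵢ − K).
Here Σaᵢ = 56 and K = 4, so p_A = (14 − 1)/(56 − 4) = 13/52 ≈ 0.250.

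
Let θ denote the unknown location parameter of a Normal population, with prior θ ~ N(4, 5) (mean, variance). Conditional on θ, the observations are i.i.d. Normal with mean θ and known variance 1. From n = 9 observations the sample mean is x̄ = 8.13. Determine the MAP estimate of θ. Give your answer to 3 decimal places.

θ̂_MAP = 8.040

n = 9, x̄ = 8.13.
For a Normal prior and Normal likelihood with known variance, the posterior is Normal; its mode equals its mean, the precision-weighted average.
Prior precision 1/σ₀² = 1/5 = 0.2; data precision n/σ² = 9/1 = 9.
θ̂ = (0.2·4 + 9·8.13) / (0.2 + 9) = 73.97/9.2 = 7397/920 ≈ 8.040.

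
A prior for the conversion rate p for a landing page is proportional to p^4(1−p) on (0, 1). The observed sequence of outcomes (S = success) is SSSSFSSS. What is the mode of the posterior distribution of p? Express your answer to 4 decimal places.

p̂_MAP = 0.8462

The prior density ∝ p^4(1−p)^1 is the kernel of Beta(5, 2).
Data: 7 successes in 8 trials (from the sequence). The binomial likelihood contributes p^7(1−p)^1, so the posterior is Beta(5+7, 2+1) = Beta(12, 3).
For Beta(a, b) with a, b > 1 the mode is (a−1)/(a+b−2) = 11/13 ≈ 0.8462.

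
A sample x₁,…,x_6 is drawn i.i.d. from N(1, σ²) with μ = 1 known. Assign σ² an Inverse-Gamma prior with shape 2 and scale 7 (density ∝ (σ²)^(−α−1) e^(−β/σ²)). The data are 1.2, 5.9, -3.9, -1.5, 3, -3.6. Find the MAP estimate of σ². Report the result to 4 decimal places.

σ̂²_MAP = 7.7892

Sum of squared deviations about the known mean: SS = (1.2−1)² + (5.9−1)² + (-3.9−1)² + (-1.5−1)² + (3−1)² + (-3.6−1)² = 79.47.
The Normal likelihood contributes (σ²)^(−n/2) exp(−SS/(2σ²)), so the posterior is Inverse-Gamma(α + n/2, β + SS/2) = Inverse-Gamma(5, 46.735).
The mode of Inverse-Gamma(a, b) is b/(a+1) = 46.735/6 ≈ 7.7892.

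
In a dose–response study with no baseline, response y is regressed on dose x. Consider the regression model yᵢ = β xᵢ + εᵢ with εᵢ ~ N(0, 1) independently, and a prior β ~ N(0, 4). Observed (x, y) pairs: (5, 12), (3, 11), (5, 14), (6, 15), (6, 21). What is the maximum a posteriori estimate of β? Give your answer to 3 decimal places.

log p(β | y) = −Σ(yᵢ − βxᵢ)²/(2·1) − β²/(2·4) + const.
Setting the derivative to zero: Σxᵢ(yᵢ − βxᵢ)/1 − β/4 = 0, so β = Σxᵢyᵢ / (Σxᵢ² + σ²/τ²).
Σxᵢyᵢ = 5·12 + 3·11 + 5·14 + 6·15 + 6·21 = 379; Σxᵢ² = 131; σ²/τ² = 0.25.
β̂_MAP = 379 / (131 + 0.25) = 379/131.25 ≈ 2.888.

β̂_MAP = 2.888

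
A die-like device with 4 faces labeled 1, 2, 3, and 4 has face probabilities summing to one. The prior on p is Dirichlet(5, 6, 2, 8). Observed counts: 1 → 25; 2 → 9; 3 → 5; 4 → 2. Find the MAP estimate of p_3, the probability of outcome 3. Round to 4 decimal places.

The posterior is Dirichlet(αᵢ + nᵢ) = Dirichlet(30, 15, 7, 10).
For a Dirichlet(a₁,…,a_K) with all aᵢ > 1, the mode has j-th component (aⱼ − 1)/(Σaᵢ − K).
Here Σaᵢ = 62 and K = 4, so p_3 = (7 − 1)/(62 − 4) = 6/58 ≈ 0.1034.

MAP estimate: 0.1034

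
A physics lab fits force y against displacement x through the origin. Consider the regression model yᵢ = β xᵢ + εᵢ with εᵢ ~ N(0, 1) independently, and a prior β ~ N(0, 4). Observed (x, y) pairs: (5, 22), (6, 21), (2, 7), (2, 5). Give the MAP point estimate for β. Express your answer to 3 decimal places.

log p(β | y) = −Σ(yᵢ − βxᵢ)²/(2·1) − β²/(2·4) + const.
Setting the derivative to zero: Σxᵢ(yᵢ − βxᵢ)/1 − β/4 = 0, so β = Σxᵢyᵢ / (Σxᵢ² + σ²/τ²).
Σxᵢyᵢ = 5·22 + 6·21 + 2·7 + 2·5 = 260; Σxᵢ² = 69; σ²/τ² = 0.25.
β̂_MAP = 260 / (69 + 0.25) = 260/69.25 ≈ 3.755.

β̂_MAP = 3.755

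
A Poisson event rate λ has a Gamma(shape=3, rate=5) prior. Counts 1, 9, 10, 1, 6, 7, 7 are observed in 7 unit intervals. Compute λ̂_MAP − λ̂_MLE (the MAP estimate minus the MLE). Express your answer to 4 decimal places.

Σxᵢ = 41. Posterior is Gamma(44, 12); MAP = (44−1)/12 = 43/12 ≈ 3.58333.
MLE = x̄ = 41/7 ≈ 5.85714.
Difference = 43/12 − 41/7 = -191/84 ≈ -2.2738.

MAP − MLE = -2.2738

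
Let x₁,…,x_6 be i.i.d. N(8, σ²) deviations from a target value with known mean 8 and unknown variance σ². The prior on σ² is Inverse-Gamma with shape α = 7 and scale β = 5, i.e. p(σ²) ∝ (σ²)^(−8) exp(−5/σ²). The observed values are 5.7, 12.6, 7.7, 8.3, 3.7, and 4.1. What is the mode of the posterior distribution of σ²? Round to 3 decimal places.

Sum of squared deviations about the known mean: SS = (5.7−8)² + (12.6−8)² + (7.7−8)² + (8.3−8)² + (3.7−8)² + (4.1−8)² = 60.33.
The Normal likelihood contributes (σ²)^(−n/2) exp(−SS/(2σ²)), so the posterior is Inverse-Gamma(α + n/2, β + SS/2) = Inverse-Gamma(10, 35.165).
The mode of Inverse-Gamma(a, b) is b/(a+1) = 35.165/11 ≈ 3.197.

σ̂²_MAP = 3.197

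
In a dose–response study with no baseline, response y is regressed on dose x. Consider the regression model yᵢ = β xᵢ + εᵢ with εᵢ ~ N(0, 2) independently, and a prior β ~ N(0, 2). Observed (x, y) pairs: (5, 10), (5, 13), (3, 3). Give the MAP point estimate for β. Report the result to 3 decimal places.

log p(β | y) = −Σ(yᵢ − βxᵢ)²/(2·2) − β²/(2·2) + const.
Setting the derivative to zero: Σxᵢ(yᵢ − βxᵢ)/2 − β/2 = 0, so β = Σxᵢyᵢ / (Σxᵢ² + σ²/τ²).
Σxᵢyᵢ = 5·10 + 5·13 + 3·3 = 124; Σxᵢ² = 59; σ²/τ² = 1.
β̂_MAP = 124 / (59 + 1) = 124/60 ≈ 2.067.

β̂_MAP = 2.067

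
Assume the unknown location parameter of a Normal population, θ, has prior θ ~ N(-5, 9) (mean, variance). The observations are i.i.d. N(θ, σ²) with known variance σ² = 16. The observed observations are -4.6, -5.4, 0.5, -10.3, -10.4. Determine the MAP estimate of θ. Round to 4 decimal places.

θ̂_MAP = -5.7672

n = 5; x̄ = ((-4.6) + (-5.4) + 0.5 + (-10.3) + (-10.4))/5 = -30.2/5 = -6.04.
For a Normal prior and Normal likelihood with known variance, the posterior is Normal; its mode equals its mean, the precision-weighted average.
Prior precision 1/σ₀² = 1/9; data precision n/σ² = 5/16 = 0.3125.
θ̂ = ((1/9)·(-5) + 0.3125·(-6.04)) / (1/9 + 0.3125) = (-1759/720)/(61/144) = -1759/305 ≈ -5.7672.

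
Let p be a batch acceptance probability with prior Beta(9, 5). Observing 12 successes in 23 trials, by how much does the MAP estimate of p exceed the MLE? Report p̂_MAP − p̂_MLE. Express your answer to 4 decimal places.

MAP − MLE = 0.0497

Posterior is Beta(21, 16); MAP = (21−1)/(37−2) = 20/35 ≈ 0.57143.
MLE ignores the prior: p̂_MLE = k/n = 12/23 ≈ 0.52174.
Difference = 20/35 − 12/23 = 8/161 ≈ 0.0497.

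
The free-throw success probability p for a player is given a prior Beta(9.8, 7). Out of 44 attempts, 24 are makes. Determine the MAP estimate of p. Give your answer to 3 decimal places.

Prior: Beta(9.8, 7).
Data: 24 successes in 44 trials. The binomial likelihood contributes p^24(1−p)^20, so the posterior is Beta(9.8+24, 7+20) = Beta(33.8, 27).
For Beta(a, b) with a, b > 1 the mode is (a−1)/(a+b−2) = 32.8/58.8 ≈ 0.558.

p̂_MAP = 0.558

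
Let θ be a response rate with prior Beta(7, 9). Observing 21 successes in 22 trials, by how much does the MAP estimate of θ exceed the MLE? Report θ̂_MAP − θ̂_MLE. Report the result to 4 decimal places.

Posterior is Beta(28, 10); MAP = (28−1)/(38−2) = 27/36 ≈ 0.75000.
MLE ignores the prior: θ̂_MLE = k/n = 21/22 ≈ 0.95455.
Difference = 27/36 − 21/22 = -9/44 ≈ -0.2045.

MAP − MLE = -0.2045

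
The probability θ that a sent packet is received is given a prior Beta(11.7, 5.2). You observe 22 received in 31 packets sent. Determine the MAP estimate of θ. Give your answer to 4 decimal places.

θ̂_MAP = 0.7124

Prior: Beta(11.7, 5.2).
Data: 22 successes in 31 trials. The binomial likelihood contributes θ^22(1−θ)^9, so the posterior is Beta(11.7+22, 5.2+9) = Beta(33.7, 14.2).
For Beta(a, b) with a, b > 1 the mode is (a−1)/(a+b−2) = 32.7/45.9 ≈ 0.7124.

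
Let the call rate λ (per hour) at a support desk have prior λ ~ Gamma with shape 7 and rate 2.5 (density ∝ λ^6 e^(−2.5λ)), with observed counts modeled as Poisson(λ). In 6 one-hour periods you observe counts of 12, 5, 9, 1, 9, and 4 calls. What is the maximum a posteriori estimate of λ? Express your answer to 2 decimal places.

Σxᵢ = 12+5+9+1+9+4 = 40, with n = 6.
Posterior ∝ λ^6e^(−2.5λ) · λ^40e^(−6λ) = λ^46e^(−8.5λ), i.e. Gamma(shape=47, rate=8.5).
The mode of a Gamma(a, b) with a ≥ 1 (shape–rate) is (a−1)/b = 46/8.5 ≈ 5.41.

λ̂_MAP = 5.41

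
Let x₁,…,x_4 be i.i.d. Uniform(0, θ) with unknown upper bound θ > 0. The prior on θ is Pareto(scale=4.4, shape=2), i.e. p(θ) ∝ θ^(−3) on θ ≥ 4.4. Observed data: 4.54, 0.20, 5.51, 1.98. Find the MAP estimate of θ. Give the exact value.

The Uniform(0, θ) likelihood is θ^(−n) for θ ≥ max(xᵢ), zero otherwise. Here max(xᵢ) = 5.51.
Posterior ∝ θ^(−3) · θ^(−4) = θ^(−7) on θ ≥ max(4.4, 5.51) = 5.51.
This density is strictly decreasing in θ, so the posterior mode lies at the lower boundary of the support.

θ̂_MAP = 5.51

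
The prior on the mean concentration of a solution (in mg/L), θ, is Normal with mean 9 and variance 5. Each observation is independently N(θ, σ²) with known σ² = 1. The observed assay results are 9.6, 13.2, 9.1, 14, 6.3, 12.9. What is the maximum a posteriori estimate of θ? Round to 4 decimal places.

θ̂_MAP = 10.7903

n = 6; x̄ = (9.6 + 13.2 + 9.1 + 14 + 6.3 + 12.9)/6 = 65.1/6 = 10.85.
For a Normal prior and Normal likelihood with known variance, the posterior is Normal; its mode equals its mean, the precision-weighted average.
Prior precision 1/σ₀² = 1/5 = 0.2; data precision n/σ² = 6/1 = 6.
θ̂ = (0.2·9 + 6·10.85) / (0.2 + 6) = 66.9/6.2 = 669/62 ≈ 10.7903.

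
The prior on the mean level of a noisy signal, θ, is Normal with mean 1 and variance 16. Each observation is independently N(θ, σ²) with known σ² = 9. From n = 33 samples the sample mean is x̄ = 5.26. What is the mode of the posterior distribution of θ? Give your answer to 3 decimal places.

θ̂_MAP = 5.189

n = 33, x̄ = 5.26.
For a Normal prior and Normal likelihood with known variance, the posterior is Normal; its mode equals its mean, the precision-weighted average.
Prior precision 1/σ₀² = 1/16 = 0.0625; data precision n/σ² = 33/9 = 11/3.
θ̂ = (0.0625·1 + (11/3)·5.26) / (0.0625 + 11/3) = (23219/1200)/(179/48) = 23219/4475 ≈ 5.189.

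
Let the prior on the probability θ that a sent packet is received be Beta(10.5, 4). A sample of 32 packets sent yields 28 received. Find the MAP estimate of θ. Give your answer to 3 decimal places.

Prior: Beta(10.5, 4).
Data: 28 successes in 32 trials. The binomial likelihood contributes θ^28(1−θ)^4, so the posterior is Beta(10.5+28, 4+4) = Beta(38.5, 8).
For Beta(a, b) with a, b > 1 the mode is (a−1)/(a+b−2) = 37.5/44.5 ≈ 0.843.

θ̂_MAP = 0.843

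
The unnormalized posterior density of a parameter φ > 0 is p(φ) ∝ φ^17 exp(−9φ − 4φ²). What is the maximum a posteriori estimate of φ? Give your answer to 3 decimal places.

φ̂_MAP = 1.000

ℓ'(φ) = 17/φ − 9 − 8φ. Setting this to zero and multiplying by φ: 8φ² + 9φ − 17 = 0.
φ = (−9 + √(9² + 4·8·17)) / (2·8) = (−9 + √625) / 16 = (−9 + 25)/16 = 1.
ℓ''(φ) = −17/φ² − 8 < 0, confirming a maximum.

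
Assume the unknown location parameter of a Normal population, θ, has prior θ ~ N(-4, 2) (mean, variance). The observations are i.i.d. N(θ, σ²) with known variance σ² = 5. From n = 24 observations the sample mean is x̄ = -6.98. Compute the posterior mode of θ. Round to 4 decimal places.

θ̂_MAP = -6.6989

n = 24, x̄ = -6.98.
For a Normal prior and Normal likelihood with known variance, the posterior is Normal; its mode equals its mean, the precision-weighted average.
Prior precision 1/σ₀² = 1/2 = 0.5; data precision n/σ² = 24/5 = 4.8.
θ̂ = (0.5·(-4) + 4.8·(-6.98)) / (0.5 + 4.8) = (-35.504)/5.3 = -8876/1325 ≈ -6.6989.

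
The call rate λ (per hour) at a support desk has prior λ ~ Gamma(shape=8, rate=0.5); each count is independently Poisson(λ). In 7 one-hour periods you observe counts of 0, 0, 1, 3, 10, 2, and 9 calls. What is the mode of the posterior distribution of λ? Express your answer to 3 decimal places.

λ̂_MAP = 4.267

Σxᵢ = 0+0+1+3+10+2+9 = 25, with n = 7.
Posterior ∝ λ^7e^(−0.5λ) · λ^25e^(−7λ) = λ^32e^(−7.5λ), i.e. Gamma(shape=33, rate=7.5).
The mode of a Gamma(a, b) with a ≥ 1 (shape–rate) is (a−1)/b = 32/7.5 ≈ 4.267.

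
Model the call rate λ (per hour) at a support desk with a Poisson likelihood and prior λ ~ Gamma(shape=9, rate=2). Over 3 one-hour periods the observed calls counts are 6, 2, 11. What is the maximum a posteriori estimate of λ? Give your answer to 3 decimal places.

λ̂_MAP = 5.400

Σxᵢ = 6+2+11 = 19, with n = 3.
Posterior ∝ λ^8e^(−2λ) · λ^19e^(−3λ) = λ^27e^(−5λ), i.e. Gamma(shape=28, rate=5).
The mode of a Gamma(a, b) with a ≥ 1 (shape–rate) is (a−1)/b = 27/5 ≈ 5.400.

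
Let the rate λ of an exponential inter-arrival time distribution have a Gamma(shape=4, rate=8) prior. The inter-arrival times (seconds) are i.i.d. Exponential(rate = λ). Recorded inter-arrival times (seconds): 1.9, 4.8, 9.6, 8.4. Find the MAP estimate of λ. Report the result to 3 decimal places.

The Exponential(rate=λ) likelihood is ∝ λ^n e^(−λΣtᵢ). Here n = 4 and Σtᵢ = 1.9 + 4.8 + 9.6 + 8.4 = 24.7.
Posterior ∝ λ^3e^(−8λ) · λ^4e^(−24.7λ) = λ^7e^(−32.7λ), i.e. Gamma(8, 32.7).
Mode = (a−1)/b = 7/32.7 ≈ 0.214.

λ̂_MAP = 0.214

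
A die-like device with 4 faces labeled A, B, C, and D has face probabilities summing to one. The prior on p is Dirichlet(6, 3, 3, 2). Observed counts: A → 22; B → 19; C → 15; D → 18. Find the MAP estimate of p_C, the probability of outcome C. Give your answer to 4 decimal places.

MAP estimate of p_C = 0.2024

The posterior is Dirichlet(αᵢ + nᵢ) = Dirichlet(28, 22, 18, 20).
For a Dirichlet(a₁,…,a_K) with all aᵢ > 1, the mode has j-th component (aⱼ − 1)/(Σaᵢ − K).
Here Σaᵢ = 88 and K = 4, so p_C = (18 − 1)/(88 − 4) = 17/84 ≈ 0.2024.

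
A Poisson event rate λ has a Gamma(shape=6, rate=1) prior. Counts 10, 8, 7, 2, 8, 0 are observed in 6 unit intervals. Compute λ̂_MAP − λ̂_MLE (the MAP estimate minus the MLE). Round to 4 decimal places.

Σxᵢ = 35. Posterior is Gamma(41, 7); MAP = (41−1)/7 = 40/7 ≈ 5.71429.
MLE = x̄ = 35/6 ≈ 5.83333.
Difference = 40/7 − 35/6 = -5/42 ≈ -0.1190.

MAP − MLE = -0.1190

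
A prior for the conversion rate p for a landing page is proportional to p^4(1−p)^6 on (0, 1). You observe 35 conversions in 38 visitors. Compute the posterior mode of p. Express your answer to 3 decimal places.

The prior density ∝ p^4(1−p)^6 is the kernel of Beta(5, 7).
Data: 35 successes in 38 trials. The binomial likelihood contributes p^35(1−p)^3, so the posterior is Beta(5+35, 7+3) = Beta(40, 10).
For Beta(a, b) with a, b > 1 the mode is (a−1)/(a+b−2) = 39/48 ≈ 0.813.

p̂_MAP = 0.813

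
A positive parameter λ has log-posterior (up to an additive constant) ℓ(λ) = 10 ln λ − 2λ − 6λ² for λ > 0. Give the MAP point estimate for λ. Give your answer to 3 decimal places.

ℓ'(λ) = 10/λ − 2 − 12λ. Setting this to zero and multiplying by λ: 12λ² + 2λ − 10 = 0.
λ = (−2 + √(2² + 4·12·10)) / (2·12) = (−2 + √484) / 24 = (−2 + 22)/24 = 5/6.
ℓ''(λ) = −10/λ² − 12 < 0, confirming a maximum.

λ̂_MAP = 0.833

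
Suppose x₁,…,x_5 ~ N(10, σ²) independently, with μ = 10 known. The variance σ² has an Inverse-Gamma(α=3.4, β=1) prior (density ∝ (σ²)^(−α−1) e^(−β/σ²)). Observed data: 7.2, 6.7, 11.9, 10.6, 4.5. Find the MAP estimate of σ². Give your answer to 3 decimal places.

σ̂²_MAP = 3.982

Sum of squared deviations about the known mean: SS = (7.2−10)² + (6.7−10)² + (11.9−10)² + (10.6−10)² + (4.5−10)² = 52.95.
The Normal likelihood contributes (σ²)^(−n/2) exp(−SS/(2σ²)), so the posterior is Inverse-Gamma(α + n/2, β + SS/2) = Inverse-Gamma(5.9, 27.475).
The mode of Inverse-Gamma(a, b) is b/(a+1) = 27.475/6.9 ≈ 3.982.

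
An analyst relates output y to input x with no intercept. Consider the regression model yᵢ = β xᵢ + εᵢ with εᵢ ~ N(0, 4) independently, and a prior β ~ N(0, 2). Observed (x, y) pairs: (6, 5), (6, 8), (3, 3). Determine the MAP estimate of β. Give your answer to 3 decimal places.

log p(β | y) = −Σ(yᵢ − βxᵢ)²/(2·4) − β²/(2·2) + const.
Setting the derivative to zero: Σxᵢ(yᵢ − βxᵢ)/4 − β/2 = 0, so β = Σxᵢyᵢ / (Σxᵢ² + σ²/τ²).
Σxᵢyᵢ = 6·5 + 6·8 + 3·3 = 87; Σxᵢ² = 81; σ²/τ² = 2.
β̂_MAP = 87 / (81 + 2) = 87/83 ≈ 1.048.

β̂_MAP = 1.048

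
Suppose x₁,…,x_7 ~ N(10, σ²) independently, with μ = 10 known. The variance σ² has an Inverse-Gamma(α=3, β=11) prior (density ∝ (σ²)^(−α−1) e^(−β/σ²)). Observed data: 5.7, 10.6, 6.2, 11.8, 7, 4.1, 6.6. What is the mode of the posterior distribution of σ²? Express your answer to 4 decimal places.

σ̂²_MAP = 7.5933

Sum of squared deviations about the known mean: SS = (5.7−10)² + (10.6−10)² + (6.2−10)² + (11.8−10)² + (7−10)² + (4.1−10)² + (6.6−10)² = 91.9.
The Normal likelihood contributes (σ²)^(−n/2) exp(−SS/(2σ²)), so the posterior is Inverse-Gamma(α + n/2, β + SS/2) = Inverse-Gamma(6.5, 56.95).
The mode of Inverse-Gamma(a, b) is b/(a+1) = 56.95/7.5 ≈ 7.5933.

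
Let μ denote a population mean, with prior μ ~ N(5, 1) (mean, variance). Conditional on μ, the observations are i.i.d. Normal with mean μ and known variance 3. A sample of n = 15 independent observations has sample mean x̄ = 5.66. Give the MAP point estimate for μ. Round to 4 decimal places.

μ̂_MAP = 5.5500

n = 15, x̄ = 5.66.
For a Normal prior and Normal likelihood with known variance, the posterior is Normal; its mode equals its mean, the precision-weighted average.
Prior precision 1/σ₀² = 1/1 = 1; data precision n/σ² = 15/3 = 5.
μ̂ = (1·5 + 5·5.66) / (1 + 5) = 33.3/6 = 5.5500.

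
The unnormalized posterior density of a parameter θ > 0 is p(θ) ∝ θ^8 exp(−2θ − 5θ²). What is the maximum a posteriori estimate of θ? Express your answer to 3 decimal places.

ℓ'(θ) = 8/θ − 2 − 10θ. Setting this to zero and multiplying by θ: 10θ² + 2θ − 8 = 0.
θ = (−2 + √(2² + 4·10·8)) / (2·10) = (−2 + √324) / 20 = (−2 + 18)/20 = 4/5.
ℓ''(θ) = −8/θ² − 10 < 0, confirming a maximum.

θ̂_MAP = 0.800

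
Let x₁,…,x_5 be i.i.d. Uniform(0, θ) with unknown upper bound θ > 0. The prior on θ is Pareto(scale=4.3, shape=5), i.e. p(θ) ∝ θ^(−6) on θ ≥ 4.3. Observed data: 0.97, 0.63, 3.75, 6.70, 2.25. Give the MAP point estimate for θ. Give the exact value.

The Uniform(0, θ) likelihood is θ^(−n) for θ ≥ max(xᵢ), zero otherwise. Here max(xᵢ) = 6.70.
Posterior ∝ θ^(−6) · θ^(−5) = θ^(−11) on θ ≥ max(4.3, 6.70) = 6.70.
This density is strictly decreasing in θ, so the posterior mode lies at the lower boundary of the support.

θ̂_MAP = 6.70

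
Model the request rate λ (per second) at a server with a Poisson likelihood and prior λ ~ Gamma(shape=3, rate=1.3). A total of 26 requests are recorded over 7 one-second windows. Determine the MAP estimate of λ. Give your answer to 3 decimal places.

λ̂_MAP = 3.373

Σxᵢ = 26, n = 7.
Posterior ∝ λ^2e^(−1.3λ) · λ^26e^(−7λ) = λ^28e^(−8.3λ), i.e. Gamma(shape=29, rate=8.3).
The mode of a Gamma(a, b) with a ≥ 1 (shape–rate) is (a−1)/b = 28/8.3 ≈ 3.373.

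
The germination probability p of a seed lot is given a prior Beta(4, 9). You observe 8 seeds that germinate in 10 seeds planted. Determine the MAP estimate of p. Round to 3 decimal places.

Prior: Beta(4, 9).
Data: 8 successes in 10 trials. The binomial likelihood contributes p^8(1−p)^2, so the posterior is Beta(4+8, 9+2) = Beta(12, 11).
For Beta(a, b) with a, b > 1 the mode is (a−1)/(a+b−2) = 11/21 ≈ 0.524.

p̂_MAP = 0.524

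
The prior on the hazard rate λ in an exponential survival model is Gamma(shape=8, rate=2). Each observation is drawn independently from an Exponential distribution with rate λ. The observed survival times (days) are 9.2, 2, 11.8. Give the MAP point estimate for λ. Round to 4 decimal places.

λ̂_MAP = 0.4000

The Exponential(rate=λ) likelihood is ∝ λ^n e^(−λΣtᵢ). Here n = 3 and Σtᵢ = 9.2 + 2 + 11.8 = 23.
Posterior ∝ λ^7e^(−2λ) · λ^3e^(−23λ) = λ^10e^(−25λ), i.e. Gamma(11, 25).
Mode = (a−1)/b = 10/25 ≈ 0.4000.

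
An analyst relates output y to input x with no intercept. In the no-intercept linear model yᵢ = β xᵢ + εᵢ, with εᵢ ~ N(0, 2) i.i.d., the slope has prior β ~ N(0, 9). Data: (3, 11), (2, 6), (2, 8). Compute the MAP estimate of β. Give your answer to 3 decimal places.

β̂_MAP = 3.542

log p(β | y) = −Σ(yᵢ − βxᵢ)²/(2·2) − β²/(2·9) + const.
Setting the derivative to zero: Σxᵢ(yᵢ − βxᵢ)/2 − β/9 = 0, so β = Σxᵢyᵢ / (Σxᵢ² + σ²/τ²).
Σxᵢyᵢ = 3·11 + 2·6 + 2·8 = 61; Σxᵢ² = 17; σ²/τ² = 2/9.
β̂_MAP = 61 / (17 + 2/9) = 61/(155/9) = 549/155 ≈ 3.542.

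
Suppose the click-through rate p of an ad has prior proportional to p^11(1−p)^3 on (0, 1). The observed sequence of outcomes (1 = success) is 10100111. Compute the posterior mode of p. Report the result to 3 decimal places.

p̂_MAP = 0.727

The prior density ∝ p^11(1−p)^3 is the kernel of Beta(12, 4).
Data: 5 successes in 8 trials (from the sequence). The binomial likelihood contributes p^5(1−p)^3, so the posterior is Beta(12+5, 4+3) = Beta(17, 7).
For Beta(a, b) with a, b > 1 the mode is (a−1)/(a+b−2) = 16/22 ≈ 0.727.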